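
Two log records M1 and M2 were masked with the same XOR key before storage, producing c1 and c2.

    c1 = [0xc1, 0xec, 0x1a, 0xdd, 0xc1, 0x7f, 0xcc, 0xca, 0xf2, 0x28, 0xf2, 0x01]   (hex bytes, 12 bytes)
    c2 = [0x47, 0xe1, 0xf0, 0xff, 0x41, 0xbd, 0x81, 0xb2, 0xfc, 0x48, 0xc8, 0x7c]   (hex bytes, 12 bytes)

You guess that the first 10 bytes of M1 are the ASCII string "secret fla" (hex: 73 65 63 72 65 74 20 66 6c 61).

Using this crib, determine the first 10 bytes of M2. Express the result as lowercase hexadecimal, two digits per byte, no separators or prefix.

f5688950e5b66d1e6201

First, c1 ⊕ c2 = (M1 ⊕ K) ⊕ (M2 ⊕ K) = M1 ⊕ M2, so the key drops out. Then M2 = (M1 ⊕ M2) ⊕ M1 over the first 10 bytes.
byte 0: (c1 ^ 47) ^ 73 = 86 ^ 73 = f5
byte 1: (ec ^ e1) ^ 65 = 0d ^ 65 = 68
byte 2: (1a ^ f0) ^ 63 = ea ^ 63 = 89
byte 3: (dd ^ ff) ^ 72 = 22 ^ 72 = 50
byte 4: (c1 ^ 41) ^ 65 = 80 ^ 65 = e5
byte 5: (7f ^ bd) ^ 74 = c2 ^ 74 = b6
byte 6: (cc ^ 81) ^ 20 = 4d ^ 20 = 6d
byte 7: (ca ^ b2) ^ 66 = 78 ^ 66 = 1e
byte 8: (f2 ^ fc) ^ 6c = 0e ^ 6c = 62
byte 9: (28 ^ 48) ^ 61 = 60 ^ 61 = 01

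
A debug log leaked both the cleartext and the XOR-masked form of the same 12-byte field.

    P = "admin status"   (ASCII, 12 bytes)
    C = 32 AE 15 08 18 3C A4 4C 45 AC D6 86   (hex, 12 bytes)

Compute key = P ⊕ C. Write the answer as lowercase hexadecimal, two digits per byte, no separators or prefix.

Since C = P ⊕ key, XORing both sides with P gives key = P ⊕ C.
61 ⊕ 32 = 53
64 ⊕ ae = ca
6d ⊕ 15 = 78
69 ⊕ 08 = 61
6e ⊕ 18 = 76
20 ⊕ 3c = 1c
73 ⊕ a4 = d7
74 ⊕ 4c = 38
61 ⊕ 45 = 24
74 ⊕ ac = d8
75 ⊕ d6 = a3
73 ⊕ 86 = f5

53ca7861761cd73824d8a3f5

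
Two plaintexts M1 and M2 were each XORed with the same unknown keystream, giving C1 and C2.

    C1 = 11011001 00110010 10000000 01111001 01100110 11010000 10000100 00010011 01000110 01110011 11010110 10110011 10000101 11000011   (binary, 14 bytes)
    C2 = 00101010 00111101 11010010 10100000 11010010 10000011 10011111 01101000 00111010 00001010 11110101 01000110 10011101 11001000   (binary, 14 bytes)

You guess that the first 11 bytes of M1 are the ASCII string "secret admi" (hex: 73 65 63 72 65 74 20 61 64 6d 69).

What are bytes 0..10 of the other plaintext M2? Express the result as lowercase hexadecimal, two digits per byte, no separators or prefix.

806a31abd1273b1a18144a

First, C1 ⊕ C2 = (M1 ⊕ K) ⊕ (M2 ⊕ K) = M1 ⊕ M2, so the key drops out. Then M2 = (M1 ⊕ M2) ⊕ M1 over the first 11 bytes.
byte 0: (d9 ⊕ 2a) ⊕ 73 = f3 ⊕ 73 = 80
byte 1: (32 ⊕ 3d) ⊕ 65 = 0f ⊕ 65 = 6a
byte 2: (80 ⊕ d2) ⊕ 63 = 52 ⊕ 63 = 31
byte 3: (79 ⊕ a0) ⊕ 72 = d9 ⊕ 72 = ab
byte 4: (66 ⊕ d2) ⊕ 65 = b4 ⊕ 65 = d1
byte 5: (d0 ⊕ 83) ⊕ 74 = 53 ⊕ 74 = 27
byte 6: (84 ⊕ 9f) ⊕ 20 = 1b ⊕ 20 = 3b
byte 7: (13 ⊕ 68) ⊕ 61 = 7b ⊕ 61 = 1a
byte 8: (46 ⊕ 3a) ⊕ 64 = 7c ⊕ 64 = 18
byte 9: (73 ⊕ 0a) ⊕ 6d = 79 ⊕ 6d = 14
byte 10: (d6 ⊕ f5) ⊕ 69 = 23 ⊕ 69 = 4a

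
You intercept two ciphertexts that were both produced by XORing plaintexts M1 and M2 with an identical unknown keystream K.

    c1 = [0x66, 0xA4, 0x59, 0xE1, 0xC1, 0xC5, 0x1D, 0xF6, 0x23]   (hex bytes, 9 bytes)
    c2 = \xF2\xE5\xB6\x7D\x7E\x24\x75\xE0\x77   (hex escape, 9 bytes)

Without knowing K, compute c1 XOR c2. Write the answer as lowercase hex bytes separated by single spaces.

c1 ⊕ c2 = (M1 ⊕ K) ⊕ (M2 ⊕ K) = M1 ⊕ M2 — the shared key cancels under XOR.
byte 0: 66 xor f2 = 94
byte 1: a4 xor e5 = 41
byte 2: 59 xor b6 = ef
byte 3: e1 xor 7d = 9c
byte 4: c1 xor 7e = bf
byte 5: c5 xor 24 = e1
byte 6: 1d xor 75 = 68
byte 7: f6 xor e0 = 16
byte 8: 23 xor 77 = 54

94 41 ef 9c bf e1 68 16 54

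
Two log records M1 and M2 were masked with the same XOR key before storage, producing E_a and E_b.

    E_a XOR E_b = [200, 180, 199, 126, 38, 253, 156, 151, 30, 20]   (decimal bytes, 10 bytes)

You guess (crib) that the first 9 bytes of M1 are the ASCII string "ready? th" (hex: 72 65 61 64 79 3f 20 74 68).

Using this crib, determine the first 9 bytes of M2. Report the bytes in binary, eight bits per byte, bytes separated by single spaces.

10111010 11010001 10100110 00011010 01011111 11000010 10111100 11100011 01110110

Since E_a ⊕ E_b = M1 ⊕ M2, XORing with the guessed M1 bytes yields the corresponding M2 bytes: M2 = (E_a ⊕ E_b) ⊕ M1.
c8 ^ 72 = ba
b4 ^ 65 = d1
c7 ^ 61 = a6
7e ^ 64 = 1a
26 ^ 79 = 5f
fd ^ 3f = c2
9c ^ 20 = bc
97 ^ 74 = e3
1e ^ 68 = 76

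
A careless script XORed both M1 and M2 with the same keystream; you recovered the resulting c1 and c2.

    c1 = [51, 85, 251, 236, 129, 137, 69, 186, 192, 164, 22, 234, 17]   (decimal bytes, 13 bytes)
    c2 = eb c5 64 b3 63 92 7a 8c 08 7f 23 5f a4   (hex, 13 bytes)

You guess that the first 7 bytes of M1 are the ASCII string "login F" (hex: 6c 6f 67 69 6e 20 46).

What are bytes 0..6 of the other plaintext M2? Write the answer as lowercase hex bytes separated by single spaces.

First, c1 ⊕ c2 = (M1 ⊕ K) ⊕ (M2 ⊕ K) = M1 ⊕ M2, so the key drops out. Then M2 = (M1 ⊕ M2) ⊕ M1 over the first 7 bytes.
byte 0: (33 xor eb) xor 6c = d8 xor 6c = b4
byte 1: (55 xor c5) xor 6f = 90 xor 6f = ff
byte 2: (fb xor 64) xor 67 = 9f xor 67 = f8
byte 3: (ec xor b3) xor 69 = 5f xor 69 = 36
byte 4: (81 xor 63) xor 6e = e2 xor 6e = 8c
byte 5: (89 xor 92) xor 20 = 1b xor 20 = 3b
byte 6: (45 xor 7a) xor 46 = 3f xor 46 = 79

b4 ff f8 36 8c 3b 79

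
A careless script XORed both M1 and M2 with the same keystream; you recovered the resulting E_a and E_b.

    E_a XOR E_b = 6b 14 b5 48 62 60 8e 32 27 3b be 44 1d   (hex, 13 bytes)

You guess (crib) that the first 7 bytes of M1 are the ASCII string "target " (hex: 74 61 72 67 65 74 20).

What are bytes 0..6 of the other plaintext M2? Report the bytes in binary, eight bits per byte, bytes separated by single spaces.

00011111 01110101 11000111 00101111 00000111 00010100 10101110

Since E_a ⊕ E_b = M1 ⊕ M2, XORing with the guessed M1 bytes yields the corresponding M2 bytes: M2 = (E_a ⊕ E_b) ⊕ M1.
6b ^ 74 = 1f
14 ^ 61 = 75
b5 ^ 72 = c7
48 ^ 67 = 2f
62 ^ 65 = 07
60 ^ 74 = 14
8e ^ 20 = ae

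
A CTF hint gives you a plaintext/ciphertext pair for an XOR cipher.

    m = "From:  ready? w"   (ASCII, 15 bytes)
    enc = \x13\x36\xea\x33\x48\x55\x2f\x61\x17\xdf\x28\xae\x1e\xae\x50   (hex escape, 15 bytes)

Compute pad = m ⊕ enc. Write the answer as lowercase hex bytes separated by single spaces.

55 44 85 5e 72 75 0f 13 72 be 4c d7 21 8e 27

Since enc = m ⊕ pad, XORing both sides with m gives pad = m ⊕ enc.
01000110 ⊕ 00010011 = 01010101
01110010 ⊕ 00110110 = 01000100
01101111 ⊕ 11101010 = 10000101
01101101 ⊕ 00110011 = 01011110
00111010 ⊕ 01001000 = 01110010
00100000 ⊕ 01010101 = 01110101
00100000 ⊕ 00101111 = 00001111
01110010 ⊕ 01100001 = 00010011
01100101 ⊕ 00010111 = 01110010
01100001 ⊕ 11011111 = 10111110
01100100 ⊕ 00101000 = 01001100
01111001 ⊕ 10101110 = 11010111
00111111 ⊕ 00011110 = 00100001
00100000 ⊕ 10101110 = 10001110
01110111 ⊕ 01010000 = 00100111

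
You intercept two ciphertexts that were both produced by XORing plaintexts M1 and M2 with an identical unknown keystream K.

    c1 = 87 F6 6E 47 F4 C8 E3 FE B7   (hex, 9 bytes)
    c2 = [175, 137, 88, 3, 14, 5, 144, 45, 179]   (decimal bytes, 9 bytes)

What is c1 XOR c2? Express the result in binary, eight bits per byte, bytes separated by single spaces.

00101000 01111111 00110110 01000100 11111010 11001101 01110011 11010011 00000100

c1 ⊕ c2 = (M1 ⊕ K) ⊕ (M2 ⊕ K) = M1 ⊕ M2 — the shared key cancels under XOR.
byte 0: 10000111 xor 10101111 = 00101000
byte 1: 11110110 xor 10001001 = 01111111
byte 2: 01101110 xor 01011000 = 00110110
byte 3: 01000111 xor 00000011 = 01000100
byte 4: 11110100 xor 00001110 = 11111010
byte 5: 11001000 xor 00000101 = 11001101
byte 6: 11100011 xor 10010000 = 01110011
byte 7: 11111110 xor 00101101 = 11010011
byte 8: 10110111 xor 10110011 = 00000100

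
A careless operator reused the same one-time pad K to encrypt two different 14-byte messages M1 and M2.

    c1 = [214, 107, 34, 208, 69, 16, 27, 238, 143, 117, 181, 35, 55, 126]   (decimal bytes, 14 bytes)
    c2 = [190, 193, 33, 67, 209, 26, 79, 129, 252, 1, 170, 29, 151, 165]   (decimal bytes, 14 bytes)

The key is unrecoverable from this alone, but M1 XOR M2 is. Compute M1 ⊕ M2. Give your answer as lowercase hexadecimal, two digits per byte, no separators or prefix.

c1 ⊕ c2 = (M1 ⊕ K) ⊕ (M2 ⊕ K) = M1 ⊕ M2 — the shared key cancels under XOR.
11010110 ⊕ 10111110 = 01101000
01101011 ⊕ 11000001 = 10101010
00100010 ⊕ 00100001 = 00000011
11010000 ⊕ 01000011 = 10010011
01000101 ⊕ 11010001 = 10010100
00010000 ⊕ 00011010 = 00001010
00011011 ⊕ 01001111 = 01010100
11101110 ⊕ 10000001 = 01101111
10001111 ⊕ 11111100 = 01110011
01110101 ⊕ 00000001 = 01110100
10110101 ⊕ 10101010 = 00011111
00100011 ⊕ 00011101 = 00111110
00110111 ⊕ 10010111 = 10100000
01111110 ⊕ 10100101 = 11011011

68aa0393940a546f73741f3ea0db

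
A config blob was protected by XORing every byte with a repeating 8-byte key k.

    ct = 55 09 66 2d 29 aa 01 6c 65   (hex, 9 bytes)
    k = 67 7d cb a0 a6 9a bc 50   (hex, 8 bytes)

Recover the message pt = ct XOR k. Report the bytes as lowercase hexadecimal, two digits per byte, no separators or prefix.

3274ad8d8f30bd3c02

The 8-byte key repeats, so the effective keystream is 67 7d cb a0 a6 9a bc 50 67.
byte 0: 01010101 ⊕ 01100111 = 00110010
byte 1: 00001001 ⊕ 01111101 = 01110100
byte 2: 01100110 ⊕ 11001011 = 10101101
byte 3: 00101101 ⊕ 10100000 = 10001101
byte 4: 00101001 ⊕ 10100110 = 10001111
byte 5: 10101010 ⊕ 10011010 = 00110000
byte 6: 00000001 ⊕ 10111100 = 10111101
byte 7: 01101100 ⊕ 01010000 = 00111100
byte 8: 01100101 ⊕ 01100111 = 00000010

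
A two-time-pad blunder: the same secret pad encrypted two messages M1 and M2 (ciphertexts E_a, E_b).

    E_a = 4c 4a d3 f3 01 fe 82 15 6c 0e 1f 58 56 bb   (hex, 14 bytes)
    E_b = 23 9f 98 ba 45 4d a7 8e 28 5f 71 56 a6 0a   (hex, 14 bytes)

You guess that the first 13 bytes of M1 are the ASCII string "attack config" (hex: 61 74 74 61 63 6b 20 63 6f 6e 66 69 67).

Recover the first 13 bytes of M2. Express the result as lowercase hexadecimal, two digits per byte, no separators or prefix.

0ea13f2827d805f82b3f086797

First, E_a ⊕ E_b = (M1 ⊕ K) ⊕ (M2 ⊕ K) = M1 ⊕ M2, so the key drops out. Then M2 = (M1 ⊕ M2) ⊕ M1 over the first 13 bytes.
byte 0: (4c xor 23) xor 61 = 6f xor 61 = 0e
byte 1: (4a xor 9f) xor 74 = d5 xor 74 = a1
byte 2: (d3 xor 98) xor 74 = 4b xor 74 = 3f
byte 3: (f3 xor ba) xor 61 = 49 xor 61 = 28
byte 4: (01 xor 45) xor 63 = 44 xor 63 = 27
byte 5: (fe xor 4d) xor 6b = b3 xor 6b = d8
byte 6: (82 xor a7) xor 20 = 25 xor 20 = 05
byte 7: (15 xor 8e) xor 63 = 9b xor 63 = f8
byte 8: (6c xor 28) xor 6f = 44 xor 6f = 2b
byte 9: (0e xor 5f) xor 6e = 51 xor 6e = 3f
byte 10: (1f xor 71) xor 66 = 6e xor 66 = 08
byte 11: (58 xor 56) xor 69 = 0e xor 69 = 67
byte 12: (56 xor a6) xor 67 = f0 xor 67 = 97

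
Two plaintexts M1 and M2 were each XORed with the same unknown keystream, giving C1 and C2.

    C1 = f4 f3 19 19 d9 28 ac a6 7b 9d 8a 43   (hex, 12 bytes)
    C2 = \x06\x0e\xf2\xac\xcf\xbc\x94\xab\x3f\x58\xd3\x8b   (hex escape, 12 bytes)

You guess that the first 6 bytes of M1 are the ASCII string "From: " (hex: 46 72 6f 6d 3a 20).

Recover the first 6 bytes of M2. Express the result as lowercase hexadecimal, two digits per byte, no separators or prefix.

First, C1 ⊕ C2 = (M1 ⊕ K) ⊕ (M2 ⊕ K) = M1 ⊕ M2, so the key drops out. Then M2 = (M1 ⊕ M2) ⊕ M1 over the first 6 bytes.
byte 0: (f4 ^ 06) ^ 46 = f2 ^ 46 = b4
byte 1: (f3 ^ 0e) ^ 72 = fd ^ 72 = 8f
byte 2: (19 ^ f2) ^ 6f = eb ^ 6f = 84
byte 3: (19 ^ ac) ^ 6d = b5 ^ 6d = d8
byte 4: (d9 ^ cf) ^ 3a = 16 ^ 3a = 2c
byte 5: (28 ^ bc) ^ 20 = 94 ^ 20 = b4

b48f84d82cb4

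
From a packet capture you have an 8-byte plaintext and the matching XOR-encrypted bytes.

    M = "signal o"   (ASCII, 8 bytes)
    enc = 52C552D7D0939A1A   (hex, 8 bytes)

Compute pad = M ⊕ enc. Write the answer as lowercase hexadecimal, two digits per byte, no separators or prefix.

21ac35b9b1ffba75

Since enc = M ⊕ pad, XORing both sides with M gives pad = M ⊕ enc.
byte 0: 73 ^ 52 = 21
byte 1: 69 ^ c5 = ac
byte 2: 67 ^ 52 = 35
byte 3: 6e ^ d7 = b9
byte 4: 61 ^ d0 = b1
byte 5: 6c ^ 93 = ff
byte 6: 20 ^ 9a = ba
byte 7: 6f ^ 1a = 75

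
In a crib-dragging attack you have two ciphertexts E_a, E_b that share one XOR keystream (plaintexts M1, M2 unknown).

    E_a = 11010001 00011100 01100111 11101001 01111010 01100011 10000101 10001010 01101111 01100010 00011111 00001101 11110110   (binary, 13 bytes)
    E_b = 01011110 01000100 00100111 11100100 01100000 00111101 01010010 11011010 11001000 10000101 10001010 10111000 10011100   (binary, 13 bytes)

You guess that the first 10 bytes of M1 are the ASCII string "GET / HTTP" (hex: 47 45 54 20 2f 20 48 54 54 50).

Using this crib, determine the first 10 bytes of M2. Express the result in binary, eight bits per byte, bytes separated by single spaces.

First, E_a ⊕ E_b = (M1 ⊕ K) ⊕ (M2 ⊕ K) = M1 ⊕ M2, so the key drops out. Then M2 = (M1 ⊕ M2) ⊕ M1 over the first 10 bytes.
byte 0: (d1 ⊕ 5e) ⊕ 47 = 8f ⊕ 47 = c8
byte 1: (1c ⊕ 44) ⊕ 45 = 58 ⊕ 45 = 1d
byte 2: (67 ⊕ 27) ⊕ 54 = 40 ⊕ 54 = 14
byte 3: (e9 ⊕ e4) ⊕ 20 = 0d ⊕ 20 = 2d
byte 4: (7a ⊕ 60) ⊕ 2f = 1a ⊕ 2f = 35
byte 5: (63 ⊕ 3d) ⊕ 20 = 5e ⊕ 20 = 7e
byte 6: (85 ⊕ 52) ⊕ 48 = d7 ⊕ 48 = 9f
byte 7: (8a ⊕ da) ⊕ 54 = 50 ⊕ 54 = 04
byte 8: (6f ⊕ c8) ⊕ 54 = a7 ⊕ 54 = f3
byte 9: (62 ⊕ 85) ⊕ 50 = e7 ⊕ 50 = b7

11001000 00011101 00010100 00101101 00110101 01111110 10011111 00000100 11110011 10110111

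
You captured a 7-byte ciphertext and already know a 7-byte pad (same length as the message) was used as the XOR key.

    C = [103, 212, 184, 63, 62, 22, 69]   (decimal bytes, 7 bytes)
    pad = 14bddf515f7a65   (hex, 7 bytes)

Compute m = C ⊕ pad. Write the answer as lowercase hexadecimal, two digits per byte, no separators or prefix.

byte 0: 01100111 XOR 00010100 = 01110011
byte 1: 11010100 XOR 10111101 = 01101001
byte 2: 10111000 XOR 11011111 = 01100111
byte 3: 00111111 XOR 01010001 = 01101110
byte 4: 00111110 XOR 01011111 = 01100001
byte 5: 00010110 XOR 01111010 = 01101100
byte 6: 01000101 XOR 01100101 = 00100000

7369676e616c20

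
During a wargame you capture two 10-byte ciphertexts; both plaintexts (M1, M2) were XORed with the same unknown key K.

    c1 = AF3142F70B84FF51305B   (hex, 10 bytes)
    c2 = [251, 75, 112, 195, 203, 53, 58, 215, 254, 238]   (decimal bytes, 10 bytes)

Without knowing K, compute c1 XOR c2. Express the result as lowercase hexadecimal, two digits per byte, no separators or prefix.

547a3234c0b1c586ceb5

c1 ⊕ c2 = (M1 ⊕ K) ⊕ (M2 ⊕ K) = M1 ⊕ M2 — the shared key cancels under XOR.
10101111 ⊕ 11111011 = 01010100
00110001 ⊕ 01001011 = 01111010
01000010 ⊕ 01110000 = 00110010
11110111 ⊕ 11000011 = 00110100
00001011 ⊕ 11001011 = 11000000
10000100 ⊕ 00110101 = 10110001
11111111 ⊕ 00111010 = 11000101
01010001 ⊕ 11010111 = 10000110
00110000 ⊕ 11111110 = 11001110
01011011 ⊕ 11101110 = 10110101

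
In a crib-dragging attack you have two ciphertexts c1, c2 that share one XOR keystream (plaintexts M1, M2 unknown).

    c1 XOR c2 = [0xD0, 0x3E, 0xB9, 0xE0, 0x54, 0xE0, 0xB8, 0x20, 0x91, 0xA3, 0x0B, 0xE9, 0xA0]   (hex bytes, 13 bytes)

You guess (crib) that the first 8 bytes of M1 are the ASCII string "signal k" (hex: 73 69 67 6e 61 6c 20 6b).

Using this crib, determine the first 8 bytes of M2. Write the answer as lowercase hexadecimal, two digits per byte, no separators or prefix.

a357de8e358c984b

Since c1 ⊕ c2 = M1 ⊕ M2, XORing with the guessed M1 bytes yields the corresponding M2 bytes: M2 = (c1 ⊕ c2) ⊕ M1.
11010000 ⊕ 01110011 = 10100011
00111110 ⊕ 01101001 = 01010111
10111001 ⊕ 01100111 = 11011110
11100000 ⊕ 01101110 = 10001110
01010100 ⊕ 01100001 = 00110101
11100000 ⊕ 01101100 = 10001100
10111000 ⊕ 00100000 = 10011000
00100000 ⊕ 01101011 = 01001011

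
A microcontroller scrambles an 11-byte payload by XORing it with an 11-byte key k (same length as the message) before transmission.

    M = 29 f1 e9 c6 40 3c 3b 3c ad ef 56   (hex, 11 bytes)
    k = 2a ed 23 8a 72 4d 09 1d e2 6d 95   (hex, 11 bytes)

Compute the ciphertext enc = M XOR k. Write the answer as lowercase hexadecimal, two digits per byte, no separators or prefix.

XOR is its own inverse, so applying the key byte-wise gives the result directly.
 41 xor  42 =   3
241 xor 237 =  28
233 xor  35 = 202
198 xor 138 =  76
 64 xor 114 =  50
 60 xor  77 = 113
 59 xor   9 =  50
 60 xor  29 =  33
173 xor 226 =  79
239 xor 109 = 130
 86 xor 149 = 195

031cca4c327132214f82c3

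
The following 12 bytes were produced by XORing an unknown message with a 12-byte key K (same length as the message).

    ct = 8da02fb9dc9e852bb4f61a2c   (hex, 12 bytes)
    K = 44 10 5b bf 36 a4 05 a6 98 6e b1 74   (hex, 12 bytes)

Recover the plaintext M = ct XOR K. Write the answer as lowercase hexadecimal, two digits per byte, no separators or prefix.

c9b07406ea3a808d2c98ab58

XOR is its own inverse, so applying the key byte-wise gives the result directly.
byte 0: 141 ^  68 = 201
byte 1: 160 ^  16 = 176
byte 2:  47 ^  91 = 116
byte 3: 185 ^ 191 =   6
byte 4: 220 ^  54 = 234
byte 5: 158 ^ 164 =  58
byte 6: 133 ^   5 = 128
byte 7:  43 ^ 166 = 141
byte 8: 180 ^ 152 =  44
byte 9: 246 ^ 110 = 152
byte 10:  26 ^ 177 = 171
byte 11:  44 ^ 116 =  88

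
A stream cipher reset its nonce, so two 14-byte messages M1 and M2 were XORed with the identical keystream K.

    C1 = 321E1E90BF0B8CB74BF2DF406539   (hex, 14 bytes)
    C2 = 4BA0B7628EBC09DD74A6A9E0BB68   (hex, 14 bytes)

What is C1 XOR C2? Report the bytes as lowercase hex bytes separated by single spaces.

C1 ⊕ C2 = (M1 ⊕ K) ⊕ (M2 ⊕ K) = M1 ⊕ M2 — the shared key cancels under XOR.
32 ⊕ 4b = 79
1e ⊕ a0 = be
1e ⊕ b7 = a9
90 ⊕ 62 = f2
bf ⊕ 8e = 31
0b ⊕ bc = b7
8c ⊕ 09 = 85
b7 ⊕ dd = 6a
4b ⊕ 74 = 3f
f2 ⊕ a6 = 54
df ⊕ a9 = 76
40 ⊕ e0 = a0
65 ⊕ bb = de
39 ⊕ 68 = 51

79 be a9 f2 31 b7 85 6a 3f 54 76 a0 de 51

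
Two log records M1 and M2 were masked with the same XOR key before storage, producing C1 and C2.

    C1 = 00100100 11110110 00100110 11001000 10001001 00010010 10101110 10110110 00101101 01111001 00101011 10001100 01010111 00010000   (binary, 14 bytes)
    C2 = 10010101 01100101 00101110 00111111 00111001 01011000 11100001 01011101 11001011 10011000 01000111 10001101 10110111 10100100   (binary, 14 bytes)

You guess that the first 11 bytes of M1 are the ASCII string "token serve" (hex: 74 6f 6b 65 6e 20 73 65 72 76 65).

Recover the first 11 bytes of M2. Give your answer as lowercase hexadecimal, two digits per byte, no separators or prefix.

c5fc6392de6a3c8e949709

First, C1 ⊕ C2 = (M1 ⊕ K) ⊕ (M2 ⊕ K) = M1 ⊕ M2, so the key drops out. Then M2 = (M1 ⊕ M2) ⊕ M1 over the first 11 bytes.
byte 0: (24 xor 95) xor 74 = b1 xor 74 = c5
byte 1: (f6 xor 65) xor 6f = 93 xor 6f = fc
byte 2: (26 xor 2e) xor 6b = 08 xor 6b = 63
byte 3: (c8 xor 3f) xor 65 = f7 xor 65 = 92
byte 4: (89 xor 39) xor 6e = b0 xor 6e = de
byte 5: (12 xor 58) xor 20 = 4a xor 20 = 6a
byte 6: (ae xor e1) xor 73 = 4f xor 73 = 3c
byte 7: (b6 xor 5d) xor 65 = eb xor 65 = 8e
byte 8: (2d xor cb) xor 72 = e6 xor 72 = 94
byte 9: (79 xor 98) xor 76 = e1 xor 76 = 97
byte 10: (2b xor 47) xor 65 = 6c xor 65 = 09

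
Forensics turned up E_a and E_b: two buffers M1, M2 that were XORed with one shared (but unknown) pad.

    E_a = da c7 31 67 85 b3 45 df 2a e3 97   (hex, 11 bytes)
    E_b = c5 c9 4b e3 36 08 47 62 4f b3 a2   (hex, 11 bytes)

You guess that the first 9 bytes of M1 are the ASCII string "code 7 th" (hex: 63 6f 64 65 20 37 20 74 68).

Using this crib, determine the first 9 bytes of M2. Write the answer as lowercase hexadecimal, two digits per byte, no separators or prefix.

First, E_a ⊕ E_b = (M1 ⊕ K) ⊕ (M2 ⊕ K) = M1 ⊕ M2, so the key drops out. Then M2 = (M1 ⊕ M2) ⊕ M1 over the first 9 bytes.
byte 0: (da ^ c5) ^ 63 = 1f ^ 63 = 7c
byte 1: (c7 ^ c9) ^ 6f = 0e ^ 6f = 61
byte 2: (31 ^ 4b) ^ 64 = 7a ^ 64 = 1e
byte 3: (67 ^ e3) ^ 65 = 84 ^ 65 = e1
byte 4: (85 ^ 36) ^ 20 = b3 ^ 20 = 93
byte 5: (b3 ^ 08) ^ 37 = bb ^ 37 = 8c
byte 6: (45 ^ 47) ^ 20 = 02 ^ 20 = 22
byte 7: (df ^ 62) ^ 74 = bd ^ 74 = c9
byte 8: (2a ^ 4f) ^ 68 = 65 ^ 68 = 0d

7c611ee1938c22c90d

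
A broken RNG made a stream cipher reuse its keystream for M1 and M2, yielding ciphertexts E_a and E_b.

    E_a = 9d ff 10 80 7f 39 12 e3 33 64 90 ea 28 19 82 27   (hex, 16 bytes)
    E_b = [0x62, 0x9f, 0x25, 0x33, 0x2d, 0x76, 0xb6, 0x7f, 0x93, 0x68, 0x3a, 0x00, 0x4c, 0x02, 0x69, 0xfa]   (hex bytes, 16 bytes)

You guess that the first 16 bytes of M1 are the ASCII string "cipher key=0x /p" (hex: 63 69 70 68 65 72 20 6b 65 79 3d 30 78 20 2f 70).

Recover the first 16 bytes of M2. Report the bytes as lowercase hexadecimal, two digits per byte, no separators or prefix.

First, E_a ⊕ E_b = (M1 ⊕ K) ⊕ (M2 ⊕ K) = M1 ⊕ M2, so the key drops out. Then M2 = (M1 ⊕ M2) ⊕ M1 over the first 16 bytes.
byte 0: (9d xor 62) xor 63 = ff xor 63 = 9c
byte 1: (ff xor 9f) xor 69 = 60 xor 69 = 09
byte 2: (10 xor 25) xor 70 = 35 xor 70 = 45
byte 3: (80 xor 33) xor 68 = b3 xor 68 = db
byte 4: (7f xor 2d) xor 65 = 52 xor 65 = 37
byte 5: (39 xor 76) xor 72 = 4f xor 72 = 3d
byte 6: (12 xor b6) xor 20 = a4 xor 20 = 84
byte 7: (e3 xor 7f) xor 6b = 9c xor 6b = f7
byte 8: (33 xor 93) xor 65 = a0 xor 65 = c5
byte 9: (64 xor 68) xor 79 = 0c xor 79 = 75
byte 10: (90 xor 3a) xor 3d = aa xor 3d = 97
byte 11: (ea xor 00) xor 30 = ea xor 30 = da
byte 12: (28 xor 4c) xor 78 = 64 xor 78 = 1c
byte 13: (19 xor 02) xor 20 = 1b xor 20 = 3b
byte 14: (82 xor 69) xor 2f = eb xor 2f = c4
byte 15: (27 xor fa) xor 70 = dd xor 70 = ad

9c0945db373d84f7c57597da1c3bc4ad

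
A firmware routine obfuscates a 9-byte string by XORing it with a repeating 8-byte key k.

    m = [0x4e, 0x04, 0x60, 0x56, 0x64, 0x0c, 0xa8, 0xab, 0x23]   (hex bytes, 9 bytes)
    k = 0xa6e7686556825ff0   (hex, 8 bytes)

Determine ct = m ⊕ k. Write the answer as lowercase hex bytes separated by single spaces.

The 8-byte key repeats, so the effective keystream is a6 e7 68 65 56 82 5f f0 a6.
byte 0: 4e xor a6 = e8
byte 1: 04 xor e7 = e3
byte 2: 60 xor 68 = 08
byte 3: 56 xor 65 = 33
byte 4: 64 xor 56 = 32
byte 5: 0c xor 82 = 8e
byte 6: a8 xor 5f = f7
byte 7: ab xor f0 = 5b
byte 8: 23 xor a6 = 85

e8 e3 08 33 32 8e f7 5b 85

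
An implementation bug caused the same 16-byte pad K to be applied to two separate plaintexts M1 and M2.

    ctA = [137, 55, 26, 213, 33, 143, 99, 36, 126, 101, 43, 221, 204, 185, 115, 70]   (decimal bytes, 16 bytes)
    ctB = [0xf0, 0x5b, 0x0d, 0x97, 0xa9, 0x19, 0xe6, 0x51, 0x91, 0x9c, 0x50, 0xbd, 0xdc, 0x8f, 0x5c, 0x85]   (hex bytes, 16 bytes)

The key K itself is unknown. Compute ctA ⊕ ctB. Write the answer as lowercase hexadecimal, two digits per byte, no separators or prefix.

ctA ⊕ ctB = (M1 ⊕ K) ⊕ (M2 ⊕ K) = M1 ⊕ M2 — the shared key cancels under XOR.
10001001 ^ 11110000 = 01111001
00110111 ^ 01011011 = 01101100
00011010 ^ 00001101 = 00010111
11010101 ^ 10010111 = 01000010
00100001 ^ 10101001 = 10001000
10001111 ^ 00011001 = 10010110
01100011 ^ 11100110 = 10000101
00100100 ^ 01010001 = 01110101
01111110 ^ 10010001 = 11101111
01100101 ^ 10011100 = 11111001
00101011 ^ 01010000 = 01111011
11011101 ^ 10111101 = 01100000
11001100 ^ 11011100 = 00010000
10111001 ^ 10001111 = 00110110
01110011 ^ 01011100 = 00101111
01000110 ^ 10000101 = 11000011

796c174288968575eff97b6010362fc3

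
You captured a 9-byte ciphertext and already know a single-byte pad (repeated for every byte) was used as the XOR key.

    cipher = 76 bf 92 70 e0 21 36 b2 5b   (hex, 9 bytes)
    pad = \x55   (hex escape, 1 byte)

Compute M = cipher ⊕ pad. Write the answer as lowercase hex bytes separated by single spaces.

The 1-byte key repeats, so the effective keystream is 55 55 55 55 55 55 55 55 55.
byte 0: 118 xor  85 =  35
byte 1: 191 xor  85 = 234
byte 2: 146 xor  85 = 199
byte 3: 112 xor  85 =  37
byte 4: 224 xor  85 = 181
byte 5:  33 xor  85 = 116
byte 6:  54 xor  85 =  99
byte 7: 178 xor  85 = 231
byte 8:  91 xor  85 =  14

23 ea c7 25 b5 74 63 e7 0e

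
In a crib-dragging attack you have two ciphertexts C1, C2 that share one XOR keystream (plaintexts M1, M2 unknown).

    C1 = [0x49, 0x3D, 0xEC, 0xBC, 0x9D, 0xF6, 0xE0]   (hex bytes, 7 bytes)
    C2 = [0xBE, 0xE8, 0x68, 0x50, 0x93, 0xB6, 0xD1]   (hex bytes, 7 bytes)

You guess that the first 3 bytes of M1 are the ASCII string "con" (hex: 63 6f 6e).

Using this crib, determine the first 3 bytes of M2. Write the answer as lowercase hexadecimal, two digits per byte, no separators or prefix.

First, C1 ⊕ C2 = (M1 ⊕ K) ⊕ (M2 ⊕ K) = M1 ⊕ M2, so the key drops out. Then M2 = (M1 ⊕ M2) ⊕ M1 over the first 3 bytes.
byte 0: (49 XOR be) XOR 63 = f7 XOR 63 = 94
byte 1: (3d XOR e8) XOR 6f = d5 XOR 6f = ba
byte 2: (ec XOR 68) XOR 6e = 84 XOR 6e = ea

94baea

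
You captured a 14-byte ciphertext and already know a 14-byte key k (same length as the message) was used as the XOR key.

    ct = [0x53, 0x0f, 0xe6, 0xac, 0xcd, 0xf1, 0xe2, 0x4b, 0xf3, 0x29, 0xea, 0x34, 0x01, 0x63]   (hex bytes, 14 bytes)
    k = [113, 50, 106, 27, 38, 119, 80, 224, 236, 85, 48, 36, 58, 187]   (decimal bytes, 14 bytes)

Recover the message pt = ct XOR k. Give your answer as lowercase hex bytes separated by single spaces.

byte 0: 53 xor 71 = 22
byte 1: 0f xor 32 = 3d
byte 2: e6 xor 6a = 8c
byte 3: ac xor 1b = b7
byte 4: cd xor 26 = eb
byte 5: f1 xor 77 = 86
byte 6: e2 xor 50 = b2
byte 7: 4b xor e0 = ab
byte 8: f3 xor ec = 1f
byte 9: 29 xor 55 = 7c
byte 10: ea xor 30 = da
byte 11: 34 xor 24 = 10
byte 12: 01 xor 3a = 3b
byte 13: 63 xor bb = d8

22 3d 8c b7 eb 86 b2 ab 1f 7c da 10 3b d8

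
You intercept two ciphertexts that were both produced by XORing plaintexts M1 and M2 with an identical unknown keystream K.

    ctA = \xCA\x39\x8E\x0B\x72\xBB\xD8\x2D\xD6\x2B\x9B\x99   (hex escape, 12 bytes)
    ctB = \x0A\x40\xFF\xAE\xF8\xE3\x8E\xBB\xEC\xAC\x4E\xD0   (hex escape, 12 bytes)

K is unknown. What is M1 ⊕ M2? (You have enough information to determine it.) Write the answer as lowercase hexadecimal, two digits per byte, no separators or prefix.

ctA ⊕ ctB = (M1 ⊕ K) ⊕ (M2 ⊕ K) = M1 ⊕ M2 — the shared key cancels under XOR.
11001010 xor 00001010 = 11000000
00111001 xor 01000000 = 01111001
10001110 xor 11111111 = 01110001
00001011 xor 10101110 = 10100101
01110010 xor 11111000 = 10001010
10111011 xor 11100011 = 01011000
11011000 xor 10001110 = 01010110
00101101 xor 10111011 = 10010110
11010110 xor 11101100 = 00111010
00101011 xor 10101100 = 10000111
10011011 xor 01001110 = 11010101
10011001 xor 11010000 = 01001001

c07971a58a5856963a87d549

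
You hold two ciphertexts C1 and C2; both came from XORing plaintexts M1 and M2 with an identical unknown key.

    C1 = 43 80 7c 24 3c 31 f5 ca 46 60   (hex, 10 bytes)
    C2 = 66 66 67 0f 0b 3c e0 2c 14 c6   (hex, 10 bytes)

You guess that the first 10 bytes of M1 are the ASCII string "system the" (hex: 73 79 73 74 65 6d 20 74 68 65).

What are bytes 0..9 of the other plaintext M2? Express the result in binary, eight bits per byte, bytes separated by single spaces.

First, C1 ⊕ C2 = (M1 ⊕ K) ⊕ (M2 ⊕ K) = M1 ⊕ M2, so the key drops out. Then M2 = (M1 ⊕ M2) ⊕ M1 over the first 10 bytes.
byte 0: (43 ⊕ 66) ⊕ 73 = 25 ⊕ 73 = 56
byte 1: (80 ⊕ 66) ⊕ 79 = e6 ⊕ 79 = 9f
byte 2: (7c ⊕ 67) ⊕ 73 = 1b ⊕ 73 = 68
byte 3: (24 ⊕ 0f) ⊕ 74 = 2b ⊕ 74 = 5f
byte 4: (3c ⊕ 0b) ⊕ 65 = 37 ⊕ 65 = 52
byte 5: (31 ⊕ 3c) ⊕ 6d = 0d ⊕ 6d = 60
byte 6: (f5 ⊕ e0) ⊕ 20 = 15 ⊕ 20 = 35
byte 7: (ca ⊕ 2c) ⊕ 74 = e6 ⊕ 74 = 92
byte 8: (46 ⊕ 14) ⊕ 68 = 52 ⊕ 68 = 3a
byte 9: (60 ⊕ c6) ⊕ 65 = a6 ⊕ 65 = c3

01010110 10011111 01101000 01011111 01010010 01100000 00110101 10010010 00111010 11000011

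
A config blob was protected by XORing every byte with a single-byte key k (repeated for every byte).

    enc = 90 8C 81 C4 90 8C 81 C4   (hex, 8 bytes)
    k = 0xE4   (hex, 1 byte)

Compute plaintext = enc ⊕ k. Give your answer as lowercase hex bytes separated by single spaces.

74 68 65 20 74 68 65 20

The 1-byte key repeats, so the effective keystream is e4 e4 e4 e4 e4 e4 e4 e4.
byte 0: 144 ^ 228 = 116
byte 1: 140 ^ 228 = 104
byte 2: 129 ^ 228 = 101
byte 3: 196 ^ 228 =  32
byte 4: 144 ^ 228 = 116
byte 5: 140 ^ 228 = 104
byte 6: 129 ^ 228 = 101
byte 7: 196 ^ 228 =  32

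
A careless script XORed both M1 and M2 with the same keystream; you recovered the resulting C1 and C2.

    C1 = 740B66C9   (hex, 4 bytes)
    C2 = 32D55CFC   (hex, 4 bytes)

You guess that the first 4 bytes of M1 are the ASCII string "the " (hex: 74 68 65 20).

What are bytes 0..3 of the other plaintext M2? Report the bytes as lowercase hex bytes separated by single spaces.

32 b6 5f 15

First, C1 ⊕ C2 = (M1 ⊕ K) ⊕ (M2 ⊕ K) = M1 ⊕ M2, so the key drops out. Then M2 = (M1 ⊕ M2) ⊕ M1 over the first 4 bytes.
byte 0: (74 XOR 32) XOR 74 = 46 XOR 74 = 32
byte 1: (0b XOR d5) XOR 68 = de XOR 68 = b6
byte 2: (66 XOR 5c) XOR 65 = 3a XOR 65 = 5f
byte 3: (c9 XOR fc) XOR 20 = 35 XOR 20 = 15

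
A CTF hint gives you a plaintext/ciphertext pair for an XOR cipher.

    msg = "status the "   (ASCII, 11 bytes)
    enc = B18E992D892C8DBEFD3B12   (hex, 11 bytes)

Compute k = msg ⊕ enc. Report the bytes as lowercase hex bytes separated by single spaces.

c2 fa f8 59 fc 5f ad ca 95 5e 32

Since enc = msg ⊕ k, XORing both sides with msg gives k = msg ⊕ enc.
01110011 xor 10110001 = 11000010
01110100 xor 10001110 = 11111010
01100001 xor 10011001 = 11111000
01110100 xor 00101101 = 01011001
01110101 xor 10001001 = 11111100
01110011 xor 00101100 = 01011111
00100000 xor 10001101 = 10101101
01110100 xor 10111110 = 11001010
01101000 xor 11111101 = 10010101
01100101 xor 00111011 = 01011110
00100000 xor 00010010 = 00110010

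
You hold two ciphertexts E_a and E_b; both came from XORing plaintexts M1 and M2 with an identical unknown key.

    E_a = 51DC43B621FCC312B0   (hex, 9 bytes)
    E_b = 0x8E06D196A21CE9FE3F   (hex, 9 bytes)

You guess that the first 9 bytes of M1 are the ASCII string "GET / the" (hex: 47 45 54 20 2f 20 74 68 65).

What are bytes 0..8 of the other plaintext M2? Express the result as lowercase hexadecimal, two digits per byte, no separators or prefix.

First, E_a ⊕ E_b = (M1 ⊕ K) ⊕ (M2 ⊕ K) = M1 ⊕ M2, so the key drops out. Then M2 = (M1 ⊕ M2) ⊕ M1 over the first 9 bytes.
byte 0: (51 XOR 8e) XOR 47 = df XOR 47 = 98
byte 1: (dc XOR 06) XOR 45 = da XOR 45 = 9f
byte 2: (43 XOR d1) XOR 54 = 92 XOR 54 = c6
byte 3: (b6 XOR 96) XOR 20 = 20 XOR 20 = 00
byte 4: (21 XOR a2) XOR 2f = 83 XOR 2f = ac
byte 5: (fc XOR 1c) XOR 20 = e0 XOR 20 = c0
byte 6: (c3 XOR e9) XOR 74 = 2a XOR 74 = 5e
byte 7: (12 XOR fe) XOR 68 = ec XOR 68 = 84
byte 8: (b0 XOR 3f) XOR 65 = 8f XOR 65 = ea

989fc600acc05e84ea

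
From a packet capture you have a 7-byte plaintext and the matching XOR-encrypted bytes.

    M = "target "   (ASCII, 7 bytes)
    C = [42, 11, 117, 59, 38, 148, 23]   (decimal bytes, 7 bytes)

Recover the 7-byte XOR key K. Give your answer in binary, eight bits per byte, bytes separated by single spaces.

01011110 01101010 00000111 01011100 01000011 11100000 00110111

Since C = M ⊕ K, XORing both sides with M gives K = M ⊕ C.
byte 0: 01110100 XOR 00101010 = 01011110
byte 1: 01100001 XOR 00001011 = 01101010
byte 2: 01110010 XOR 01110101 = 00000111
byte 3: 01100111 XOR 00111011 = 01011100
byte 4: 01100101 XOR 00100110 = 01000011
byte 5: 01110100 XOR 10010100 = 11100000
byte 6: 00100000 XOR 00010111 = 00110111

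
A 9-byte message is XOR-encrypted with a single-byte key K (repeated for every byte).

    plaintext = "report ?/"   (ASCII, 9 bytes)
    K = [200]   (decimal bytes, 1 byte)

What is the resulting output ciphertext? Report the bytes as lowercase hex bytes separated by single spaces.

The 1-byte key repeats, so the effective keystream is c8 c8 c8 c8 c8 c8 c8 c8 c8.
byte 0: 72 ^ c8 = ba
byte 1: 65 ^ c8 = ad
byte 2: 70 ^ c8 = b8
byte 3: 6f ^ c8 = a7
byte 4: 72 ^ c8 = ba
byte 5: 74 ^ c8 = bc
byte 6: 20 ^ c8 = e8
byte 7: 3f ^ c8 = f7
byte 8: 2f ^ c8 = e7

ba ad b8 a7 ba bc e8 f7 e7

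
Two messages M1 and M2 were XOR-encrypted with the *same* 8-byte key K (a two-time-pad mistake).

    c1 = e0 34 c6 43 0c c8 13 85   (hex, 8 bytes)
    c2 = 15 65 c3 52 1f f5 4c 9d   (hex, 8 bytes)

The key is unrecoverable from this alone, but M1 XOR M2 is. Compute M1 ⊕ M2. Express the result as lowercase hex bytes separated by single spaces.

f5 51 05 11 13 3d 5f 18

c1 ⊕ c2 = (M1 ⊕ K) ⊕ (M2 ⊕ K) = M1 ⊕ M2 — the shared key cancels under XOR.
e0 ⊕ 15 = f5
34 ⊕ 65 = 51
c6 ⊕ c3 = 05
43 ⊕ 52 = 11
0c ⊕ 1f = 13
c8 ⊕ f5 = 3d
13 ⊕ 4c = 5f
85 ⊕ 9d = 18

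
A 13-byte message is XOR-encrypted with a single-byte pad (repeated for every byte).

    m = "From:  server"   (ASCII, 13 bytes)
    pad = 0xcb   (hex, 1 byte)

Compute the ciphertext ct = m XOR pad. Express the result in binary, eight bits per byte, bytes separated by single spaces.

The 1-byte key repeats, so the effective keystream is cb cb cb cb cb cb cb cb cb cb cb cb cb.
byte 0:  70 ⊕ 203 = 141
byte 1: 114 ⊕ 203 = 185
byte 2: 111 ⊕ 203 = 164
byte 3: 109 ⊕ 203 = 166
byte 4:  58 ⊕ 203 = 241
byte 5:  32 ⊕ 203 = 235
byte 6:  32 ⊕ 203 = 235
byte 7: 115 ⊕ 203 = 184
byte 8: 101 ⊕ 203 = 174
byte 9: 114 ⊕ 203 = 185
byte 10: 118 ⊕ 203 = 189
byte 11: 101 ⊕ 203 = 174
byte 12: 114 ⊕ 203 = 185

10001101 10111001 10100100 10100110 11110001 11101011 11101011 10111000 10101110 10111001 10111101 10101110 10111001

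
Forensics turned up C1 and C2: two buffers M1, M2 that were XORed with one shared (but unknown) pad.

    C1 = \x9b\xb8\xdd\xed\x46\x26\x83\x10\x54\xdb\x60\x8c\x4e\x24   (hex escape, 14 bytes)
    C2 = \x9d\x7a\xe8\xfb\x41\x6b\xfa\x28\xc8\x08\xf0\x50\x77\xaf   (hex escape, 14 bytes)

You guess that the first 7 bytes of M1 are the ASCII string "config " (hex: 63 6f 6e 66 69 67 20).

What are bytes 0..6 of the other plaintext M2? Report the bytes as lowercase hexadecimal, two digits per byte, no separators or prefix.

First, C1 ⊕ C2 = (M1 ⊕ K) ⊕ (M2 ⊕ K) = M1 ⊕ M2, so the key drops out. Then M2 = (M1 ⊕ M2) ⊕ M1 over the first 7 bytes.
byte 0: (9b ⊕ 9d) ⊕ 63 = 06 ⊕ 63 = 65
byte 1: (b8 ⊕ 7a) ⊕ 6f = c2 ⊕ 6f = ad
byte 2: (dd ⊕ e8) ⊕ 6e = 35 ⊕ 6e = 5b
byte 3: (ed ⊕ fb) ⊕ 66 = 16 ⊕ 66 = 70
byte 4: (46 ⊕ 41) ⊕ 69 = 07 ⊕ 69 = 6e
byte 5: (26 ⊕ 6b) ⊕ 67 = 4d ⊕ 67 = 2a
byte 6: (83 ⊕ fa) ⊕ 20 = 79 ⊕ 20 = 59

65ad5b706e2a59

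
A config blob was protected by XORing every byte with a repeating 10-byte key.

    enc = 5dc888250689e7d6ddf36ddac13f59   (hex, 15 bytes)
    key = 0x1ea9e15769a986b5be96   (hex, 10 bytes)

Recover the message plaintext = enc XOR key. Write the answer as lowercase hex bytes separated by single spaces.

The 10-byte key repeats, so the effective keystream is 1e a9 e1 57 69 a9 86 b5 be 96 1e a9 e1 57 69.
byte 0: 5d ^ 1e = 43
byte 1: c8 ^ a9 = 61
byte 2: 88 ^ e1 = 69
byte 3: 25 ^ 57 = 72
byte 4: 06 ^ 69 = 6f
byte 5: 89 ^ a9 = 20
byte 6: e7 ^ 86 = 61
byte 7: d6 ^ b5 = 63
byte 8: dd ^ be = 63
byte 9: f3 ^ 96 = 65
byte 10: 6d ^ 1e = 73
byte 11: da ^ a9 = 73
byte 12: c1 ^ e1 = 20
byte 13: 3f ^ 57 = 68
byte 14: 59 ^ 69 = 30

43 61 69 72 6f 20 61 63 63 65 73 73 20 68 30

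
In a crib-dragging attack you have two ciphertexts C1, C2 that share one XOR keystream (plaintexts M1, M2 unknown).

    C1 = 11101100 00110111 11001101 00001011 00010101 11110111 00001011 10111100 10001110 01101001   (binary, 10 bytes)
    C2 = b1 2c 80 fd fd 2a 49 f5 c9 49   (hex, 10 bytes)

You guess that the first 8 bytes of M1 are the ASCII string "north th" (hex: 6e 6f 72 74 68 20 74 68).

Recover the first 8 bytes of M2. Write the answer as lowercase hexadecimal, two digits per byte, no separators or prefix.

First, C1 ⊕ C2 = (M1 ⊕ K) ⊕ (M2 ⊕ K) = M1 ⊕ M2, so the key drops out. Then M2 = (M1 ⊕ M2) ⊕ M1 over the first 8 bytes.
byte 0: (ec xor b1) xor 6e = 5d xor 6e = 33
byte 1: (37 xor 2c) xor 6f = 1b xor 6f = 74
byte 2: (cd xor 80) xor 72 = 4d xor 72 = 3f
byte 3: (0b xor fd) xor 74 = f6 xor 74 = 82
byte 4: (15 xor fd) xor 68 = e8 xor 68 = 80
byte 5: (f7 xor 2a) xor 20 = dd xor 20 = fd
byte 6: (0b xor 49) xor 74 = 42 xor 74 = 36
byte 7: (bc xor f5) xor 68 = 49 xor 68 = 21

33743f8280fd3621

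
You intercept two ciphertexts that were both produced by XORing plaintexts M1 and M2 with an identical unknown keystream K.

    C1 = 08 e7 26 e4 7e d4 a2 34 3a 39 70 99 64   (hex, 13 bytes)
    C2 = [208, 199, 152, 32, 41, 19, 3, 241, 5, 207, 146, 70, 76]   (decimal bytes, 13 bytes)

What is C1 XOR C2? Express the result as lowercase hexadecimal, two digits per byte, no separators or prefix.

C1 ⊕ C2 = (M1 ⊕ K) ⊕ (M2 ⊕ K) = M1 ⊕ M2 — the shared key cancels under XOR.
byte 0: 08 ⊕ d0 = d8
byte 1: e7 ⊕ c7 = 20
byte 2: 26 ⊕ 98 = be
byte 3: e4 ⊕ 20 = c4
byte 4: 7e ⊕ 29 = 57
byte 5: d4 ⊕ 13 = c7
byte 6: a2 ⊕ 03 = a1
byte 7: 34 ⊕ f1 = c5
byte 8: 3a ⊕ 05 = 3f
byte 9: 39 ⊕ cf = f6
byte 10: 70 ⊕ 92 = e2
byte 11: 99 ⊕ 46 = df
byte 12: 64 ⊕ 4c = 28

d820bec457c7a1c53ff6e2df28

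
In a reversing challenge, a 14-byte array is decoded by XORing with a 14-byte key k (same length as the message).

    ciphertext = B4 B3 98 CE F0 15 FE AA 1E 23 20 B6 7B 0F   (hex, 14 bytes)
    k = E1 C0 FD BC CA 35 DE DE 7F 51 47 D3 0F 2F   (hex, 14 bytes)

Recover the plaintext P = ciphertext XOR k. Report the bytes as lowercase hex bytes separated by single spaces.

55 73 65 72 3a 20 20 74 61 72 67 65 74 20

XOR is its own inverse, so applying the key byte-wise gives the result directly.
byte 0: b4 xor e1 = 55
byte 1: b3 xor c0 = 73
byte 2: 98 xor fd = 65
byte 3: ce xor bc = 72
byte 4: f0 xor ca = 3a
byte 5: 15 xor 35 = 20
byte 6: fe xor de = 20
byte 7: aa xor de = 74
byte 8: 1e xor 7f = 61
byte 9: 23 xor 51 = 72
byte 10: 20 xor 47 = 67
byte 11: b6 xor d3 = 65
byte 12: 7b xor 0f = 74
byte 13: 0f xor 2f = 20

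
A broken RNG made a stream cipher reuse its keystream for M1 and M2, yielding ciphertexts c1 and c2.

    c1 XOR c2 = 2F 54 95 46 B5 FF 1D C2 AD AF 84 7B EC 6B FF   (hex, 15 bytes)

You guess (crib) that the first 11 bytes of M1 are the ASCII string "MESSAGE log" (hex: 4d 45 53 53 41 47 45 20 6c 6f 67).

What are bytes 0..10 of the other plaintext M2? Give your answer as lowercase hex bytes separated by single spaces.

Since c1 ⊕ c2 = M1 ⊕ M2, XORing with the guessed M1 bytes yields the corresponding M2 bytes: M2 = (c1 ⊕ c2) ⊕ M1.
byte 0: 2f ^ 4d = 62
byte 1: 54 ^ 45 = 11
byte 2: 95 ^ 53 = c6
byte 3: 46 ^ 53 = 15
byte 4: b5 ^ 41 = f4
byte 5: ff ^ 47 = b8
byte 6: 1d ^ 45 = 58
byte 7: c2 ^ 20 = e2
byte 8: ad ^ 6c = c1
byte 9: af ^ 6f = c0
byte 10: 84 ^ 67 = e3

62 11 c6 15 f4 b8 58 e2 c1 c0 e3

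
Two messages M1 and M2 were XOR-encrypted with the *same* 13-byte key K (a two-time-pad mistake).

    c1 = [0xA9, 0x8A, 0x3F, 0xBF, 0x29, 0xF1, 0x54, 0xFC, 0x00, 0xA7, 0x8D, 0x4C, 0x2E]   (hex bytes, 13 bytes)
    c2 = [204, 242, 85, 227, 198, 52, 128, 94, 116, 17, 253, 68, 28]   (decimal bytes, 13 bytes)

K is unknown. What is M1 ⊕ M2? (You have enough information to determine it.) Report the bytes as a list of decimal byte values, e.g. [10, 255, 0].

c1 ⊕ c2 = (M1 ⊕ K) ⊕ (M2 ⊕ K) = M1 ⊕ M2 — the shared key cancels under XOR.
a9 XOR cc = 65
8a XOR f2 = 78
3f XOR 55 = 6a
bf XOR e3 = 5c
29 XOR c6 = ef
f1 XOR 34 = c5
54 XOR 80 = d4
fc XOR 5e = a2
00 XOR 74 = 74
a7 XOR 11 = b6
8d XOR fd = 70
4c XOR 44 = 08
2e XOR 1c = 32

[101, 120, 106, 92, 239, 197, 212, 162, 116, 182, 112, 8, 50]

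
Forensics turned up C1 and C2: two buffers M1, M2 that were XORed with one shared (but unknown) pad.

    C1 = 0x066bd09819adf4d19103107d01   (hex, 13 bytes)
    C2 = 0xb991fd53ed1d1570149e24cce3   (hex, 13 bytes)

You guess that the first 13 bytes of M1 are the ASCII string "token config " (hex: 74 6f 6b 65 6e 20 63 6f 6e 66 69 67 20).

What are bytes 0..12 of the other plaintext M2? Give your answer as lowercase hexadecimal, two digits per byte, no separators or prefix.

cb9546ae9a9082ceebfb5dd6c2

First, C1 ⊕ C2 = (M1 ⊕ K) ⊕ (M2 ⊕ K) = M1 ⊕ M2, so the key drops out. Then M2 = (M1 ⊕ M2) ⊕ M1 over the first 13 bytes.
byte 0: (06 xor b9) xor 74 = bf xor 74 = cb
byte 1: (6b xor 91) xor 6f = fa xor 6f = 95
byte 2: (d0 xor fd) xor 6b = 2d xor 6b = 46
byte 3: (98 xor 53) xor 65 = cb xor 65 = ae
byte 4: (19 xor ed) xor 6e = f4 xor 6e = 9a
byte 5: (ad xor 1d) xor 20 = b0 xor 20 = 90
byte 6: (f4 xor 15) xor 63 = e1 xor 63 = 82
byte 7: (d1 xor 70) xor 6f = a1 xor 6f = ce
byte 8: (91 xor 14) xor 6e = 85 xor 6e = eb
byte 9: (03 xor 9e) xor 66 = 9d xor 66 = fb
byte 10: (10 xor 24) xor 69 = 34 xor 69 = 5d
byte 11: (7d xor cc) xor 67 = b1 xor 67 = d6
byte 12: (01 xor e3) xor 20 = e2 xor 20 = c2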